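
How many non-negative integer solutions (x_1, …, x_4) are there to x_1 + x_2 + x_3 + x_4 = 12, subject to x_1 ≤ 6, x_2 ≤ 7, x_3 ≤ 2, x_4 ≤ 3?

54

By stars and bars, unrestricted non-negative solutions to x_1+…+x_4 = 12 number C(12+3,3) = 455.
Subtract solutions that violate a single cap (substitute x_i' = x_i − (cap_i+1)): x_1 ≥ 7 gives C(8,3) = 56; x_2 ≥ 8 gives C(7,3) = 35; x_3 ≥ 3 gives C(12,3) = 220; x_4 ≥ 4 gives C(11,3) = 165. Together 476.
Add back pairs where two caps are both exceeded: 0 + 10 + 4 + 4 + 1 + 56 = 75.
By inclusion–exclusion the count is 455 − 476 + 75 = 54.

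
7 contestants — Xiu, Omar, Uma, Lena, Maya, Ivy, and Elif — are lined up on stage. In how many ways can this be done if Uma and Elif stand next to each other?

Glue Uma and Elif into one block (2 internal orders), leaving 6 units to arrange in a row.
That gives 2 × 6! = 2 × 720 = 1440.

1440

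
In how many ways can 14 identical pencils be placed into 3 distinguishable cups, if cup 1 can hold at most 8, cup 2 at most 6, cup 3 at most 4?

By stars and bars, unrestricted non-negative solutions to x_1+…+x_3 = 14 number C(14+2,2) = 120.
Subtract solutions that violate a single cap (substitute x_i' = x_i − (cap_i+1)): x_1 ≥ 9 gives C(7,2) = 21; x_2 ≥ 7 gives C(9,2) = 36; x_3 ≥ 5 gives C(11,2) = 55. Together 112.
Add back pairs where two caps are both exceeded: 0 + 1 + 6 = 7.
By inclusion–exclusion the count is 120 − 112 + 7 = 15.

15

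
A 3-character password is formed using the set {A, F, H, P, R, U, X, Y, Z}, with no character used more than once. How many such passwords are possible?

504

With no repetition, fill the 3 characters in order: 9 choices, then 8, down to 7.
9 × 8 × 7 = 504.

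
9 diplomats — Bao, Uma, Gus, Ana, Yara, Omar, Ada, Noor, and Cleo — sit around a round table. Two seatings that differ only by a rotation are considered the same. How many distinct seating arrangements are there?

40320

Seat Bao anywhere (absorbing the rotational symmetry), then permute the other 8: (8)! = 40320.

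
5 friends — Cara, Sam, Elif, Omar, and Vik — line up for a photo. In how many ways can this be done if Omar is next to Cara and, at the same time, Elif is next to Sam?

Treat {Omar,Cara} as one block (2 orders) and {Elif,Sam} as another (2 orders).
That leaves 3 units to arrange: 2 × 2 × 3! = 4 × 6 = 24.

24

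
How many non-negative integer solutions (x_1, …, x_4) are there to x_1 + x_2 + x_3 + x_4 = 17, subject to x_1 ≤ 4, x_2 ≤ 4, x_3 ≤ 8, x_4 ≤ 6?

54

Ignoring the caps, the number of non-negative solutions to x_1+…+x_4 = 17 is C(20,3) = 1140.
Subtract solutions that violate a single cap (substitute x_i' = x_i − (cap_i+1)): x_1 ≥ 5 gives C(15,3) = 455; x_2 ≥ 5 gives C(15,3) = 455; x_3 ≥ 9 gives C(11,3) = 165; x_4 ≥ 7 gives C(13,3) = 286. Together 1361.
Add back pairs where two caps are both exceeded: 120 + 20 + 56 + 20 + 56 + 4 = 276.
Subtract triples: 0 + 1 + 0 + 0 = 1.
By inclusion–exclusion the count is 1140 − 1361 + 276 − 1 = 54.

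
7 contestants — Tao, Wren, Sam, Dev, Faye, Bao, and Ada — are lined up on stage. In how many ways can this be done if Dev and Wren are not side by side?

3600

Of the 7! = 5040 arrangements, those with Dev and Wren adjacent number 2 × 6! = 1440 (treat the pair as a block with 2 internal orders).
So 5040 − 1440 = 3600 arrangements keep them apart.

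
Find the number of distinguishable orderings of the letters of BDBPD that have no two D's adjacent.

18

Total arrangements of BDBPD: 5!/(2!·2!) = 30.
Arrangements with the D's together: treat DD as one letter, giving (4)!/(2!) = 12.
Hence 30 − 12 = 18.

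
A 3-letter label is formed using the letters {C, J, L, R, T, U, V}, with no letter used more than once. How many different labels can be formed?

210

With no repetition, fill the 3 letters in order: 7 choices, then 6, down to 5.
7 × 6 × 5 = 210.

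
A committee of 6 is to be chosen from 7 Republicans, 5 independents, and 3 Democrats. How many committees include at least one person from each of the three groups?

Unrestricted: C(15,6) = 5005 ways to pick any 6 of the 15.
Subtract selections that omit an entire group: no Republicans → C(8,6) = 28; no independents → C(10,6) = 210; no Democrats → C(12,6) = 924.
Add back selections omitting two groups (i.e. drawn from a single group): C(7,6) + C(5,6) + C(3,6) = 7.
By inclusion–exclusion: 5005 − 1162 + 7 = 3850.

3850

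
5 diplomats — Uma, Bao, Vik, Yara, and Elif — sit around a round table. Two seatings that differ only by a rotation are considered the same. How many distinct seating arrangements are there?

Around a circle, 5 distinct people have 5!/5 = (4)! = 24 rotationally distinct seatings.

24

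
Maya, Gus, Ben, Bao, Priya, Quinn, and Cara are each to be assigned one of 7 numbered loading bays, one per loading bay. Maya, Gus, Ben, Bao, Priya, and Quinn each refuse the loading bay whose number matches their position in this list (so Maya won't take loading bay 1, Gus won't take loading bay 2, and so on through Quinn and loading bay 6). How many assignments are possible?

Let Aᵢ (for 1 ≤ i ≤ 6) be the placements that put person i in their forbidden loading bay. Any j of these fix j positions, leaving (7−j)! ways to fill the rest, and there are C(6,j) ways to pick which j.
By inclusion–exclusion, the number of valid placements is Σ_{j=0}^{6} (−1)^j C(6,j)·(7−j)!.
Computing: 5040 − 4320 + 1800 − 480 + 90 − 12 + 1 = 2119.

2119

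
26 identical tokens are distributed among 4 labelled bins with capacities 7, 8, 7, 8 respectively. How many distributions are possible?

35

Without the upper bounds there are C(29,3) = 3654 ways to split 26 among 4 bins.
Subtract solutions that violate a single cap (substitute x_i' = x_i − (cap_i+1)): x_1 ≥ 8 gives C(21,3) = 1330; x_2 ≥ 9 gives C(20,3) = 1140; x_3 ≥ 8 gives C(21,3) = 1330; x_4 ≥ 9 gives C(20,3) = 1140. Together 4940.
Add back pairs where two caps are both exceeded: 220 + 286 + 220 + 220 + 165 + 220 = 1331.
Subtract triples: 4 + 1 + 4 + 1 = 10.
By inclusion–exclusion the count is 3654 − 4940 + 1331 − 10 = 35.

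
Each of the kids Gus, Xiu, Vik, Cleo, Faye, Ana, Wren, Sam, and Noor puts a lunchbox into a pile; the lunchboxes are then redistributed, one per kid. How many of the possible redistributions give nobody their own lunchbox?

This is the derangement count D_9: permutations of 9 items with no fixed point.
By inclusion–exclusion this is Σ_{j=0}^{9} (−1)^j C(9,j)·(9−j)!.
Computing: 362880 − 362880 + 181440 − 60480 + 15120 − 3024 + 504 − 72 + 9 − 1 = 133496.

133496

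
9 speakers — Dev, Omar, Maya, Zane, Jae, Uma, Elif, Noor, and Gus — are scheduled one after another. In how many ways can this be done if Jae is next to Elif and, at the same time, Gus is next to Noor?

Treat {Jae,Elif} as one block (2 orders) and {Gus,Noor} as another (2 orders).
That leaves 7 units to arrange: 2 × 2 × 7! = 4 × 5040 = 20160.

20160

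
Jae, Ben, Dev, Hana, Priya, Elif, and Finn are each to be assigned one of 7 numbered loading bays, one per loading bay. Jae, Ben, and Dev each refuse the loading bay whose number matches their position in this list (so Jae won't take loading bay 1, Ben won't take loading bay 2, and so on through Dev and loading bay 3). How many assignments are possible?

Let Aᵢ (for i ∈ {1, 2, 3}) be the placements that put person i in their forbidden loading bay. Any j of these fix j positions, leaving (7−j)! ways to fill the rest, and there are C(3,j) ways to pick which j.
By inclusion–exclusion, the number of valid placements is Σ_{j=0}^{3} (−1)^j C(3,j)·(7−j)!.
Computing: 5040 − 2160 + 360 − 24 = 3216.

3216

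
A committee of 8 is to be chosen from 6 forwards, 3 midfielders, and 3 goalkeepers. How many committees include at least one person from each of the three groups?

Total 8-person selections from all 12: C(12,8) = 495.
Selections missing a whole group: no forwards → C(6,8) = 0; no midfielders → C(9,8) = 9; no goalkeepers → C(9,8) = 9.
Add back selections omitting two groups (i.e. drawn from a single group): C(6,8) + C(3,8) + C(3,8) = 0.
By inclusion–exclusion: 495 − 18 + 0 = 477.

477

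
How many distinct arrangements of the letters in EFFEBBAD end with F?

Fix F in the last position and arrange the remaining 7 letters.
Those 7 letters have B appearing twice and E appearing twice, giving (7)!/(2!·2!) = 1260.

1260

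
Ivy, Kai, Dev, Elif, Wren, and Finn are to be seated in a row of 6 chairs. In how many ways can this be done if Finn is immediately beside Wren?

Treat {Finn, Wren} as a single unit. There are 5 units to order, and the pair itself can be ordered 2 ways.
That gives 2 × 5! = 2 × 120 = 240.

240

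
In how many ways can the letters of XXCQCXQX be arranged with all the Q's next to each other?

105

Treat the 2 copies of Q as a single block. The multiset to arrange is then {QQ, C, C, X, X, X, X}, 7 items in all.
That gives (7)!/(4!·2!) = 105 arrangements.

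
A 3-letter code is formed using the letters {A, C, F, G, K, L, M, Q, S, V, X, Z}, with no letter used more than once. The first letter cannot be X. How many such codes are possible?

The first letter has 12−1 = 11 choices (anything except X).
The remaining 2 letters are filled from the other 11 symbols without repetition: 11 × 10 = 110.
Total: 11 × 110 = 1210.

1210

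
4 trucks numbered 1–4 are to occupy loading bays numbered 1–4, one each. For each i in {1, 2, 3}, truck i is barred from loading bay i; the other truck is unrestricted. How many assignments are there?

Let Aᵢ (for i ∈ {1, 2, 3}) be the placements that put truck i in its forbidden loading bay. Any j of these fix j positions, leaving (4−j)! ways to fill the rest, and there are C(3,j) ways to pick which j.
By inclusion–exclusion, the number of valid placements is Σ_{j=0}^{3} (−1)^j C(3,j)·(4−j)!.
Computing: 24 − 18 + 6 − 1 = 11.

11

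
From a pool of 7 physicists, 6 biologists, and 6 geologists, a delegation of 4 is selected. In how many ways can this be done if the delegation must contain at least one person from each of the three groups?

2016

Total 4-person selections from all 19: C(19,4) = 3876.
Subtract selections that omit an entire group: no physicists → C(12,4) = 495; no biologists → C(13,4) = 715; no geologists → C(13,4) = 715.
Add back selections omitting two groups (i.e. drawn from a single group): C(7,4) + C(6,4) + C(6,4) = 65.
By inclusion–exclusion: 3876 − 1925 + 65 = 2016.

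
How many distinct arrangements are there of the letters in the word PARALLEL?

Letter multiplicities in PARALLEL: A×2, E×1, L×3, P×1, R×1.
So there are 8! / (3!·2!) = 3360 distinguishable arrangements.

3360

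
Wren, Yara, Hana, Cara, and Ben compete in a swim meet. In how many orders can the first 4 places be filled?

120

This is an ordered selection of 4 from 5: P(5,4).
That gives 5 × 4 × 3 × 2 = 120.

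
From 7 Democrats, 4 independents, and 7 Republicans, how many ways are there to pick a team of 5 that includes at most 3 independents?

Split by how many independents are chosen (0 through 3).
Sum: C(4,0)·C(14,5) + C(4,1)·C(14,4) + C(4,2)·C(14,3) + C(4,3)·C(14,2) = 2002 + 4004 + 2184 + 364 = 8554.

8554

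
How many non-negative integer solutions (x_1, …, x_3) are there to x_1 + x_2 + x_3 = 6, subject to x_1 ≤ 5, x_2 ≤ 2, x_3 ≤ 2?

8

Without the upper bounds there are C(8,2) = 28 ways to split 6 among 3 variables.
Subtract solutions that violate a single cap (substitute x_i' = x_i − (cap_i+1)): x_1 ≥ 6 gives C(2,2) = 1; x_2 ≥ 3 gives C(5,2) = 10; x_3 ≥ 3 gives C(5,2) = 10. Together 21.
Add back pairs where two caps are both exceeded: 0 + 0 + 1 = 1.
By inclusion–exclusion the count is 28 − 21 + 1 = 8.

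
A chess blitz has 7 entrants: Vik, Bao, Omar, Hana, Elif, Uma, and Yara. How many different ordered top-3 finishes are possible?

There are 7 choices for 1st place, 6 for 2nd, and 5 for 3rd.
That gives 7 × 6 × 5 = 210.

210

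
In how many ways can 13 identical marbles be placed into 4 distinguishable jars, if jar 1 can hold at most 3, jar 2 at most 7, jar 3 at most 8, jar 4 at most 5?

154

Ignoring the caps, the number of non-negative solutions to x_1+…+x_4 = 13 is C(16,3) = 560.
Subtract solutions that violate a single cap (substitute x_i' = x_i − (cap_i+1)): x_1 ≥ 4 gives C(12,3) = 220; x_2 ≥ 8 gives C(8,3) = 56; x_3 ≥ 9 gives C(7,3) = 35; x_4 ≥ 6 gives C(10,3) = 120. Together 431.
Add back pairs where two caps are both exceeded: 4 + 1 + 20 + 0 + 0 + 0 = 25.
By inclusion–exclusion the count is 560 − 431 + 25 = 154.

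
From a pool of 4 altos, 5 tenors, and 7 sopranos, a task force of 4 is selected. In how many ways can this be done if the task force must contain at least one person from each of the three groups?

Total 4-person selections from all 16: C(16,4) = 1820.
Selections missing a whole group: no altos → C(12,4) = 495; no tenors → C(11,4) = 330; no sopranos → C(9,4) = 126.
Add back selections omitting two groups (i.e. drawn from a single group): C(4,4) + C(5,4) + C(7,4) = 41.
By inclusion–exclusion: 1820 − 951 + 41 = 910.

910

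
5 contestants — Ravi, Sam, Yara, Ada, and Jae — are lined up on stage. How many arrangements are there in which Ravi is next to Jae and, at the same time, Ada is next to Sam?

24

Treat {Ravi,Jae} as one block (2 orders) and {Ada,Sam} as another (2 orders).
That leaves 3 units to arrange: 2 × 2 × 3! = 4 × 6 = 24.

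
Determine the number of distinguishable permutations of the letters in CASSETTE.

5040

Letter multiplicities in CASSETTE: A×1, C×1, E×2, S×2, T×2.
Dividing 8! = 40320 by 2!·2!·2! = 8 for the repeated letters gives 5040.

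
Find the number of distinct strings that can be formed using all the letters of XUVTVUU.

The 7 letters of XUVTVUU have repeats: U appearing 3 times and V appearing twice.
So there are 7! / (3!·2!) = 420 distinguishable arrangements.

420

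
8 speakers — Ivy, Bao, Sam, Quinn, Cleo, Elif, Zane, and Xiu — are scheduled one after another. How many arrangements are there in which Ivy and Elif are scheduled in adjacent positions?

Treat {Ivy, Elif} as a single unit. There are 7 units to order, and the pair itself can be ordered 2 ways.
So the count is 2·(7)! = 10080.

10080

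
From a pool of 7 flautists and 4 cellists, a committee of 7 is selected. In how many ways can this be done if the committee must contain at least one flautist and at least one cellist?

329

With no constraint there are C(11,7) = 330 possible selections.
Selections missing a whole group: no flautists → C(4,7) = 0; no cellists → C(7,7) = 1.
Both groups omitted at once is impossible, so 330 − 1 = 329.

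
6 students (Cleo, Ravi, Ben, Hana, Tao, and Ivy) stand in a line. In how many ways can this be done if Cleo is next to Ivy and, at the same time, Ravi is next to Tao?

Treat {Cleo,Ivy} as one block (2 orders) and {Ravi,Tao} as another (2 orders).
That leaves 4 units to arrange: 2 × 2 × 4! = 4 × 24 = 96.

96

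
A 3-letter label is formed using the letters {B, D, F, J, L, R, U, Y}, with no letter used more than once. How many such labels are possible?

336

Choose and order 3 of the 8 symbols: the first letter has 8 options, the next 7, then 6.
That product is 8 × 7 × 6 = 336.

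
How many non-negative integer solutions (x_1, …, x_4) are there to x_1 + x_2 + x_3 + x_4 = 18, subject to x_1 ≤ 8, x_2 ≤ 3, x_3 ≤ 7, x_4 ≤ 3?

Without the upper bounds there are C(21,3) = 1330 ways to split 18 among 4 variables.
Subtract solutions that violate a single cap (substitute x_i' = x_i − (cap_i+1)): x_1 ≥ 9 gives C(12,3) = 220; x_2 ≥ 4 gives C(17,3) = 680; x_3 ≥ 8 gives C(13,3) = 286; x_4 ≥ 4 gives C(17,3) = 680. Together 1866.
Add back pairs where two caps are both exceeded: 56 + 4 + 56 + 84 + 286 + 84 = 570.
Subtract triples: 0 + 4 + 0 + 10 = 14.
By inclusion–exclusion the count is 1330 − 1866 + 570 − 14 = 20.

20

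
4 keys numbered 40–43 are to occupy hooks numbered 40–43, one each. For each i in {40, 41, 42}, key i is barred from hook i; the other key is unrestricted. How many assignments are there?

Let Aᵢ (for i ∈ {40, 41, 42}) be the placements that put key i in its forbidden hook. Any j of these fix j positions, leaving (4−j)! ways to fill the rest, and there are C(3,j) ways to pick which j.
By inclusion–exclusion, the number of valid placements is Σ_{j=0}^{3} (−1)^j C(3,j)·(4−j)!.
Computing: 24 − 18 + 6 − 1 = 11.

11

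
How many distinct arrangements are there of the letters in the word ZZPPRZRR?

ZZPPRZRR has 8 letters with P appearing twice, R appearing 3 times, and Z appearing 3 times.
The number of distinct arrangements is 8!/(3!·3!·2!) = 40320/72 = 560.

560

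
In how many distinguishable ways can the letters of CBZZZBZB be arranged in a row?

280

CBZZZBZB has 8 letters with B appearing 3 times and Z appearing 4 times.
The number of distinct arrangements is 8!/(4!·3!) = 40320/144 = 280.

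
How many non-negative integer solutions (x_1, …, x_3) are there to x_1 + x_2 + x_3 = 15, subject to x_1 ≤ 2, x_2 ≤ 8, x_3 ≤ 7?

6

By stars and bars, unrestricted non-negative solutions to x_1+…+x_3 = 15 number C(15+2,2) = 136.
Subtract solutions that violate a single cap (substitute x_i' = x_i − (cap_i+1)): x_1 ≥ 3 gives C(14,2) = 91; x_2 ≥ 9 gives C(8,2) = 28; x_3 ≥ 8 gives C(9,2) = 36. Together 155.
Add back pairs where two caps are both exceeded: 10 + 15 + 0 = 25.
By inclusion–exclusion the count is 136 − 155 + 25 = 6.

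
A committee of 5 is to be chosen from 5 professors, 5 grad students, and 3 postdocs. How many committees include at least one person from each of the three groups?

With no constraint there are C(13,5) = 1287 possible selections.
Selections missing a whole group: no professors → C(8,5) = 56; no grad students → C(8,5) = 56; no postdocs → C(10,5) = 252.
Add back selections omitting two groups (i.e. drawn from a single group): C(5,5) + C(5,5) + C(3,5) = 2.
By inclusion–exclusion: 1287 − 364 + 2 = 925.

925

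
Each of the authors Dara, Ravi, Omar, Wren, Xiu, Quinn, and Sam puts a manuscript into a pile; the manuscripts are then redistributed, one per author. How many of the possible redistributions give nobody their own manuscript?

1854

Let Aᵢ be the assignments in which author i gets their own manuscript. We want the size of the complement of A₁∪…∪A_7.
By inclusion–exclusion this is Σ_{j=0}^{7} (−1)^j C(7,j)·(7−j)!.
Computing: 5040 − 5040 + 2520 − 840 + 210 − 42 + 7 − 1 = 1854.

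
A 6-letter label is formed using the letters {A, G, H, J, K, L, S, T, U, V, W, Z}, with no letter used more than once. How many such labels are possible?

665280

This is a permutation of 6 out of 12: P(12,6) = 12!/6!.
That product is 12 × 11 × 10 × 9 × 8 × 7 = 665280.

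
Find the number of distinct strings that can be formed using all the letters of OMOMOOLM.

280

OMOMOOLM has 8 letters with M appearing 3 times and O appearing 4 times.
So there are 8! / (4!·3!) = 280 distinguishable arrangements.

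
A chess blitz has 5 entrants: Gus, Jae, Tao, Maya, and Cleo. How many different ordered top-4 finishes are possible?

There are 5 choices for 1st place, 4 for 2nd, and so on down to 2 for position 4.
That gives 5 × 4 × 3 × 2 = 120.

120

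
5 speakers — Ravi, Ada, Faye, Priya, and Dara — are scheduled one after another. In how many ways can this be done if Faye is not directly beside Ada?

There are 5! = 120 arrangements in all. If Faye and Ada are adjacent, merging them into one block gives 2·(4)! = 48 arrangements.
So 120 − 48 = 72 arrangements keep them apart.

72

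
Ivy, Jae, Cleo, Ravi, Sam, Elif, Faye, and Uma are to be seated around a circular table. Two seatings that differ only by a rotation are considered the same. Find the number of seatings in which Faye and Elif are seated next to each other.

1440

Glue Faye and Elif into a block (2 internal orders). Seating 7 units around a circle gives (6)! arrangements.
So 2 × (6)! = 2 × 720 = 1440.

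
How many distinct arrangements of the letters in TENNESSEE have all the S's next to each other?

840

Treat the 2 copies of S as a single block. The multiset to arrange is then {SS, E, E, E, E, N, N, T}, 8 items in all.
That gives (8)!/(4!·2!) = 840 arrangements.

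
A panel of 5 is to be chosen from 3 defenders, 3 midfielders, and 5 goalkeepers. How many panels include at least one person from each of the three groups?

With no constraint there are C(11,5) = 462 possible selections.
Subtract selections that omit an entire group: no defenders → C(8,5) = 56; no midfielders → C(8,5) = 56; no goalkeepers → C(6,5) = 6.
Add back selections omitting two groups (i.e. drawn from a single group): C(3,5) + C(3,5) + C(5,5) = 1.
By inclusion–exclusion: 462 − 118 + 1 = 345.

345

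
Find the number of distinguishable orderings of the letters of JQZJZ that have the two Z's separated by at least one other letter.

Total arrangements of JQZJZ: 5!/(2!·2!) = 30.
Arrangements with the Z's together: treat ZZ as one letter, giving (4)!/(2!) = 12.
Subtracting, 30 − 12 = 18 arrangements keep the Z's apart.

18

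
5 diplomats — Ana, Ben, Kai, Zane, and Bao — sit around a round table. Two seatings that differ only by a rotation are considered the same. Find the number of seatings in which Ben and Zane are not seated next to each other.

All circular seatings of 5 people number (4)! = 24.
Those with Ben next to Zane: fuse the pair into one unit and seat 4 units around a circle — 2·(3)! = 12.
Subtracting, 24 − 12 = 12.

12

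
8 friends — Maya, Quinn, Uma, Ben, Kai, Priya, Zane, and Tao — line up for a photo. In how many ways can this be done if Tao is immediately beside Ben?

Glue Tao and Ben into one block (2 internal orders), leaving 7 units to arrange in a row.
So the count is 2·(7)! = 10080.

10080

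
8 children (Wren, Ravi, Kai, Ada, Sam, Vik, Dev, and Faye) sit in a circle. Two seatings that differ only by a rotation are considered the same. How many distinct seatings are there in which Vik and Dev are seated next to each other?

1440

Glue Vik and Dev into a block (2 internal orders). Seating 7 units around a circle gives (6)! arrangements.
So 2 × (6)! = 2 × 720 = 1440.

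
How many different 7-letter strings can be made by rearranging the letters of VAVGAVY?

Letter multiplicities in VAVGAVY: A×2, G×1, V×3, Y×1.
So there are 7! / (3!·2!) = 420 distinguishable arrangements.

420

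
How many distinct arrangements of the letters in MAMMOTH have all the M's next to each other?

120

Treat the 3 copies of M as a single block. The multiset to arrange is then {MMM, A, H, O, T}, 5 items in all.
All 5 items are distinct, so there are (5)! = 120 arrangements.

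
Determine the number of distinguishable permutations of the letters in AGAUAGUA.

AGAUAGUA has 8 letters with A appearing 4 times, G appearing twice, and U appearing twice.
So there are 8! / (4!·2!·2!) = 420 distinguishable arrangements.

420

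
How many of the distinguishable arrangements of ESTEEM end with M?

With the last slot taken by M, it remains to arrange the other 5 letters (ESTEE).
Those 5 letters have E appearing 3 times, giving (5)!/(3!) = 20.

20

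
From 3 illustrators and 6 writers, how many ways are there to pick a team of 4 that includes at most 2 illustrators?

120

Split by how many illustrators are chosen (0 through 2).
Sum: C(3,0)·C(6,4) + C(3,1)·C(6,3) + C(3,2)·C(6,2) = 15 + 60 + 45 = 120.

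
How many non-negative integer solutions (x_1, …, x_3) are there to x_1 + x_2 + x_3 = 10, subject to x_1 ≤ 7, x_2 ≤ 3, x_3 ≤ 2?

6

Without the upper bounds there are C(12,2) = 66 ways to split 10 among 3 variables.
Subtract solutions that violate a single cap (substitute x_i' = x_i − (cap_i+1)): x_1 ≥ 8 gives C(4,2) = 6; x_2 ≥ 4 gives C(8,2) = 28; x_3 ≥ 3 gives C(9,2) = 36. Together 70.
Add back pairs where two caps are both exceeded: 0 + 0 + 10 = 10.
By inclusion–exclusion the count is 66 − 70 + 10 = 6.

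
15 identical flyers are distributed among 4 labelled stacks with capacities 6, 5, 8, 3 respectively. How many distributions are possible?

Without the upper bounds there are C(18,3) = 816 ways to split 15 among 4 stacks.
Subtract solutions that violate a single cap (substitute x_i' = x_i − (cap_i+1)): x_1 ≥ 7 gives C(11,3) = 165; x_2 ≥ 6 gives C(12,3) = 220; x_3 ≥ 9 gives C(9,3) = 84; x_4 ≥ 4 gives C(14,3) = 364. Together 833.
Add back pairs where two caps are both exceeded: 10 + 0 + 35 + 1 + 56 + 10 = 112.
By inclusion–exclusion the count is 816 − 833 + 112 = 95.

95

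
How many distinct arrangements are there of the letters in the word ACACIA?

ACACIA has 6 letters with A appearing 3 times and C appearing twice.
So there are 6! / (3!·2!) = 60 distinguishable arrangements.

60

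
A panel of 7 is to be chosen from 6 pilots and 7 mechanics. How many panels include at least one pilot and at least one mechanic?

1715

Unrestricted: C(13,7) = 1716 ways to pick any 7 of the 13.
Selections missing a whole group: no pilots → C(7,7) = 1; no mechanics → C(6,7) = 0.
Both groups omitted at once is impossible, so 1716 − 1 = 1715.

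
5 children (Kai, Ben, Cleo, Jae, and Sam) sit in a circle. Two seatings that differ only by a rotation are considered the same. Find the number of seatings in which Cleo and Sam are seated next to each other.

12

Glue Cleo and Sam into a block (2 internal orders). Seating 4 units around a circle gives (3)! arrangements.
So 2 × (3)! = 2 × 6 = 12.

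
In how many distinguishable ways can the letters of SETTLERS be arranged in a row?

5040

SETTLERS has 8 letters with E appearing twice, S appearing twice, and T appearing twice.
Dividing 8! = 40320 by 2!·2!·2! = 8 for the repeated letters gives 5040.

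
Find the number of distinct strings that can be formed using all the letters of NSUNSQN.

420

NSUNSQN has 7 letters with N appearing 3 times and S appearing twice.
Dividing 7! = 5040 by 3!·2! = 12 for the repeated letters gives 420.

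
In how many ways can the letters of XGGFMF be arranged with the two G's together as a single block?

60

Treat the 2 copies of G as a single block. The multiset to arrange is then {GG, F, F, M, X}, 5 items in all.
That gives (5)!/(2!) = 60 arrangements.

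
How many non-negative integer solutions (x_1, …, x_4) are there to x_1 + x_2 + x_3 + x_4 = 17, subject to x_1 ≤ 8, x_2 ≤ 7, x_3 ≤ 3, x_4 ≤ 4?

Without the upper bounds there are C(20,3) = 1140 ways to split 17 among 4 variables.
Subtract solutions that violate a single cap (substitute x_i' = x_i − (cap_i+1)): x_1 ≥ 9 gives C(11,3) = 165; x_2 ≥ 8 gives C(12,3) = 220; x_3 ≥ 4 gives C(16,3) = 560; x_4 ≥ 5 gives C(15,3) = 455. Together 1400.
Add back pairs where two caps are both exceeded: 1 + 35 + 20 + 56 + 35 + 165 = 312.
Subtract triples: 0 + 0 + 0 + 1 = 1.
By inclusion–exclusion the count is 1140 − 1400 + 312 − 1 = 51.

51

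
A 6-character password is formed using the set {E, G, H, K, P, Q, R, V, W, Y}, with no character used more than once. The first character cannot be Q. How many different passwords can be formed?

The first character has 10−1 = 9 choices (anything except Q).
The remaining 5 characters are filled from the other 9 symbols without repetition: 9 × 8 × 7 × 6 × 5 = 15120.
Total: 9 × 15120 = 136080.

136080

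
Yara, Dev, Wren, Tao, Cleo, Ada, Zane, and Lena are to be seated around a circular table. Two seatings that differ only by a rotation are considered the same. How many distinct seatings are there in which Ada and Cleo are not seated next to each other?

3600

All circular seatings of 8 people number (7)! = 5040.
Seatings with Ada beside Cleo: treat them as a block with 2 internal orders, giving 2 × (6)! = 1440.
Subtracting, 5040 − 1440 = 3600.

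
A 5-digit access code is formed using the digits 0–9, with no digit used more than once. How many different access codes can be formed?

Choose and order 5 of the 10 symbols: the first digit has 10 options, the next 9, and so on down to 6.
That product is 10 × 9 × 8 × 7 × 6 = 30240.

30240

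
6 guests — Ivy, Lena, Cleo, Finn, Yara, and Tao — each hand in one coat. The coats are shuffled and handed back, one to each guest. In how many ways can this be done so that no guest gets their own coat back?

Let Aᵢ be the assignments in which guest i gets their own coat. We want the size of the complement of A₁∪…∪A_6.
By inclusion–exclusion this is Σ_{j=0}^{6} (−1)^j C(6,j)·(6−j)!.
Computing: 720 − 720 + 360 − 120 + 30 − 6 + 1 = 265.

265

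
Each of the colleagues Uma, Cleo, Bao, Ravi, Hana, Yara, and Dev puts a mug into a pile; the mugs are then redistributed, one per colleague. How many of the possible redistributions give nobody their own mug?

1854

This is the derangement count D_7: permutations of 7 items with no fixed point.
By inclusion–exclusion this is Σ_{j=0}^{7} (−1)^j C(7,j)·(7−j)!.
Computing: 5040 − 5040 + 2520 − 840 + 210 − 42 + 7 − 1 = 1854.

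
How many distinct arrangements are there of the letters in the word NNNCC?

10

Letter multiplicities in NNNCC: C×2, N×3.
The number of distinct arrangements is 5!/(3!·2!) = 120/12 = 10.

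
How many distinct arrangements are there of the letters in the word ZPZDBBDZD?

5040

The 9 letters of ZPZDBBDZD have repeats: B appearing twice, D appearing 3 times, and Z appearing 3 times.
So there are 9! / (3!·3!·2!) = 5040 distinguishable arrangements.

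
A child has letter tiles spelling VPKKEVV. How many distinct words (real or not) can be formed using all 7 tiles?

Letter multiplicities in VPKKEVV: E×1, K×2, P×1, V×3.
So there are 7! / (3!·2!) = 420 distinguishable arrangements.

420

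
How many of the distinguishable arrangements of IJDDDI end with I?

Fix I in the last position and arrange the remaining 5 letters.
Those 5 letters have D appearing 3 times, giving (5)!/(3!) = 20.

20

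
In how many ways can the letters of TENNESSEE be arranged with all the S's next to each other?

Treat the 2 copies of S as a single block. The multiset to arrange is then {SS, E, E, E, E, N, N, T}, 8 items in all.
That gives (8)!/(4!·2!) = 840 arrangements.

840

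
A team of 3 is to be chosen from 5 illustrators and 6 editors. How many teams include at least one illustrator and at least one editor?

Unrestricted: C(11,3) = 165 ways to pick any 3 of the 11.
Subtract selections that omit an entire group: no illustrators → C(6,3) = 20; no editors → C(5,3) = 10.
Both groups omitted at once is impossible, so 165 − 30 = 135.

135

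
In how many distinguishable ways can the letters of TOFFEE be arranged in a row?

180

The 6 letters of TOFFEE have repeats: E appearing twice and F appearing twice.
So there are 6! / (2!·2!) = 180 distinguishable arrangements.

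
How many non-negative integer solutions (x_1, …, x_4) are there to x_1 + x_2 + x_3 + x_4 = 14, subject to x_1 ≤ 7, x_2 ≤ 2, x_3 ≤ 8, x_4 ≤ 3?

54

By stars and bars, unrestricted non-negative solutions to x_1+…+x_4 = 14 number C(14+3,3) = 680.
Subtract solutions that violate a single cap (substitute x_i' = x_i − (cap_i+1)): x_1 ≥ 8 gives C(9,3) = 84; x_2 ≥ 3 gives C(14,3) = 364; x_3 ≥ 9 gives C(8,3) = 56; x_4 ≥ 4 gives C(13,3) = 286. Together 790.
Add back pairs where two caps are both exceeded: 20 + 0 + 10 + 10 + 120 + 4 = 164.
By inclusion–exclusion the count is 680 − 790 + 164 = 54.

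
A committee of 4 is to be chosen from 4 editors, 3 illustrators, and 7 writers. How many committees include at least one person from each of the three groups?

Unrestricted: C(14,4) = 1001 ways to pick any 4 of the 14.
Subtract selections that omit an entire group: no editors → C(10,4) = 210; no illustrators → C(11,4) = 330; no writers → C(7,4) = 35.
Add back selections omitting two groups (i.e. drawn from a single group): C(4,4) + C(3,4) + C(7,4) = 36.
By inclusion–exclusion: 1001 − 575 + 36 = 462.

462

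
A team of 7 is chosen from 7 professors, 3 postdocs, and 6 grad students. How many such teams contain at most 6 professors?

Split by how many professors are chosen (0 through 6).
Sum: C(7,0)·C(9,7) + C(7,1)·C(9,6) + C(7,2)·C(9,5) + C(7,3)·C(9,4) + C(7,4)·C(9,3) + C(7,5)·C(9,2) + C(7,6)·C(9,1) = 36 + 588 + 2646 + 4410 + 2940 + 756 + 63 = 11439.

11439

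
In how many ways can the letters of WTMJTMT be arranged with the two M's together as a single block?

Treat the 2 copies of M as a single block. The multiset to arrange is then {MM, J, T, T, T, W}, 6 items in all.
That gives (6)!/(3!) = 120 arrangements.

120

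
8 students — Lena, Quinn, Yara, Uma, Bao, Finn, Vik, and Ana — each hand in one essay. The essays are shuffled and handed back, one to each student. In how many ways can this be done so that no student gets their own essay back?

14833

Let Aᵢ be the assignments in which student i gets their own essay. We want the size of the complement of A₁∪…∪A_8.
By inclusion–exclusion this is Σ_{j=0}^{8} (−1)^j C(8,j)·(8−j)!.
Computing: 40320 − 40320 + 20160 − 6720 + 1680 − 336 + 56 − 8 + 1 = 14833.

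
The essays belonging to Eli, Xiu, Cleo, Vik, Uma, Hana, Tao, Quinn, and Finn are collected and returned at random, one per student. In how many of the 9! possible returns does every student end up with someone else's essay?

133496

Count assignments avoiding every fixed point. For any j of the 9 students fixed to their own essay, the other 9−j can be arranged in (9−j)! ways.
By inclusion–exclusion this is Σ_{j=0}^{9} (−1)^j C(9,j)·(9−j)!.
Computing: 362880 − 362880 + 181440 − 60480 + 15120 − 3024 + 504 − 72 + 9 − 1 = 133496.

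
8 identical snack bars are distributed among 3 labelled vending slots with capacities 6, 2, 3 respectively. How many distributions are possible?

9

Without the upper bounds there are C(10,2) = 45 ways to split 8 among 3 vending slots.
Subtract solutions that violate a single cap (substitute x_i' = x_i − (cap_i+1)): x_1 ≥ 7 gives C(3,2) = 3; x_2 ≥ 3 gives C(7,2) = 21; x_3 ≥ 4 gives C(6,2) = 15. Together 39.
Add back pairs where two caps are both exceeded: 0 + 0 + 3 = 3.
By inclusion–exclusion the count is 45 − 39 + 3 = 9.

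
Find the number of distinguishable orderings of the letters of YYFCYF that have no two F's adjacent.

40

Total arrangements of YYFCYF: 6!/(3!·2!) = 60.
Arrangements with the F's together: treat FF as one letter, giving (5)!/(3!) = 20.
Hence 60 − 20 = 40.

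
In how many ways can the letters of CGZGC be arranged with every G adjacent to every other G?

12

Treat the 2 copies of G as a single block. The multiset to arrange is then {GG, C, C, Z}, 4 items in all.
That gives (4)!/(2!) = 12 arrangements.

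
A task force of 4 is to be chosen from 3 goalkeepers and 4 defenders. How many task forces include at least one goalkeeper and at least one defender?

34

Unrestricted: C(7,4) = 35 ways to pick any 4 of the 7.
Selections missing a whole group: no goalkeepers → C(4,4) = 1; no defenders → C(3,4) = 0.
Both groups omitted at once is impossible, so 35 − 1 = 34.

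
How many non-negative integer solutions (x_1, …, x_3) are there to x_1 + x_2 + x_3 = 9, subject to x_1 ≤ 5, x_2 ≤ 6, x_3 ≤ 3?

18

Without the upper bounds there are C(11,2) = 55 ways to split 9 among 3 variables.
Subtract solutions that violate a single cap (substitute x_i' = x_i − (cap_i+1)): x_1 ≥ 6 gives C(5,2) = 10; x_2 ≥ 7 gives C(4,2) = 6; x_3 ≥ 4 gives C(7,2) = 21. Together 37.
No two caps can be exceeded simultaneously, so the pair terms are all 0.
By inclusion–exclusion the count is 55 − 37 + 0 = 18.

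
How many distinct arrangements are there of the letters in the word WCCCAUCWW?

2520

The 9 letters of WCCCAUCWW have repeats: C appearing 4 times and W appearing 3 times.
Dividing 9! = 362880 by 4!·3! = 144 for the repeated letters gives 2520.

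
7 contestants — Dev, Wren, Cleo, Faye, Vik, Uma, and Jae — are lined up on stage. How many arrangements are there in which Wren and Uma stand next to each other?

1440

Place the 5 others and the Wren-Uma pair as 6 objects in a line; the pair has 2 internal arrangements.
So the count is 2·(6)! = 1440.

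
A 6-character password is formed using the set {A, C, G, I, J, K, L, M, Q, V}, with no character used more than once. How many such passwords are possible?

Choose and order 6 of the 10 symbols: the first character has 10 options, the next 9, and so on down to 5.
That product is 10 × 9 × 8 × 7 × 6 × 5 = 151200.

151200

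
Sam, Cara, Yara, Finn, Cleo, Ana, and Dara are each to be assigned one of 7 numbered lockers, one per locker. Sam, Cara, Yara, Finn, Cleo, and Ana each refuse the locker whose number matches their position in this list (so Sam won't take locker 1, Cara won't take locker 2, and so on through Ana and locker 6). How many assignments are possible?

Let Aᵢ (for 1 ≤ i ≤ 6) be the placements that put person i in their forbidden locker. Any j of these fix j positions, leaving (7−j)! ways to fill the rest, and there are C(6,j) ways to pick which j.
By inclusion–exclusion, the number of valid placements is Σ_{j=0}^{6} (−1)^j C(6,j)·(7−j)!.
Computing: 5040 − 4320 + 1800 − 480 + 90 − 12 + 1 = 2119.

2119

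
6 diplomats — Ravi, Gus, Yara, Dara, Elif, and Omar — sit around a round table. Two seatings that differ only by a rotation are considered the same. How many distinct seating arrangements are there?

Fix one person's seat to break rotational symmetry; the remaining 5 people can be arranged in (5)! = 120 ways.

120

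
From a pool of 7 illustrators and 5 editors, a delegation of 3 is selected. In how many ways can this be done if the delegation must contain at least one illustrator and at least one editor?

With no constraint there are C(12,3) = 220 possible selections.
Selections missing a whole group: no illustrators → C(5,3) = 10; no editors → C(7,3) = 35.
Both groups omitted at once is impossible, so 220 − 45 = 175.

175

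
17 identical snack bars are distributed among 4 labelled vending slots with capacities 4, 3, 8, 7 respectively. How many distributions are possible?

Ignoring the caps, the number of non-negative solutions to x_1+…+x_4 = 17 is C(20,3) = 1140.
Subtract solutions that violate a single cap (substitute x_i' = x_i − (cap_i+1)): x_1 ≥ 5 gives C(15,3) = 455; x_2 ≥ 4 gives C(16,3) = 560; x_3 ≥ 9 gives C(11,3) = 165; x_4 ≥ 8 gives C(12,3) = 220. Together 1400.
Add back pairs where two caps are both exceeded: 165 + 20 + 35 + 35 + 56 + 1 = 312.
Subtract triples: 0 + 1 + 0 + 0 = 1.
By inclusion–exclusion the count is 1140 − 1400 + 312 − 1 = 51.

51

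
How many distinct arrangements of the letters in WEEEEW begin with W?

Fix W in the first position and arrange the remaining 5 letters.
Those 5 letters have E appearing 4 times, giving (5)!/(4!) = 5.

5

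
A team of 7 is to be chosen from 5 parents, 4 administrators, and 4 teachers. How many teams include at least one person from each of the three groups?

With no constraint there are C(13,7) = 1716 possible selections.
Selections missing a whole group: no parents → C(8,7) = 8; no administrators → C(9,7) = 36; no teachers → C(9,7) = 36.
Add back selections omitting two groups (i.e. drawn from a single group): C(5,7) + C(4,7) + C(4,7) = 0.
By inclusion–exclusion: 1716 − 80 + 0 = 1636.

1636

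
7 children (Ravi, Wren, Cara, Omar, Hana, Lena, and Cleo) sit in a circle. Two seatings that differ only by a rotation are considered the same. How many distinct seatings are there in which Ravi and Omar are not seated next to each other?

All circular seatings of 7 people number (6)! = 720.
Those with Ravi next to Omar: fuse the pair into one unit and seat 6 units around a circle — 2·(5)! = 240.
Subtracting, 720 − 240 = 480.

480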